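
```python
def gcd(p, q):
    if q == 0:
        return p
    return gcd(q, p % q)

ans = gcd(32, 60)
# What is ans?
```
Call trace:
gcd(p=32, q=60)
  gcd(p=60, q=32)
    gcd(p=32, q=28)
      gcd(p=28, q=4)
        gcd(p=4, q=0)
        -> return 4
      -> return 4
    -> return 4
  -> return 4
-> return 4

Final answer: 4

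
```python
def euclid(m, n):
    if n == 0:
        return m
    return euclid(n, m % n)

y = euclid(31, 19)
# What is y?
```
Call trace:
euclid(m=31, n=19)
  euclid(m=19, n=12)
    euclid(m=12, n=7)
      euclid(m=7, n=5)
        euclid(m=5, n=2)
          euclid(m=2, n=1)
            euclid(m=1, n=0)
            -> return 1
          -> return 1
        -> return 1
      -> return 1
    -> return 1
  -> return 1
-> return 1

Final answer: 1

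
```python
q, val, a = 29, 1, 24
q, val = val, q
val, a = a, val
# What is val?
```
Trace:
  q=29, val=1, a=24
  q=1, val=29, a=24
  q=1, val=24, a=29

Final answer: 24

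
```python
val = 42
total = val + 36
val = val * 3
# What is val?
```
Trace:
  val=42
  val=42, total=78
  val=126, total=78

Final answer: 126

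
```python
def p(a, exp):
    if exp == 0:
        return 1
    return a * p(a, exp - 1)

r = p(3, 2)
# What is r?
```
Call trace:
p(a=3, exp=2)
  p(a=3, exp=1)
    p(a=3, exp=0)
    -> return 1
  -> return 3
-> return 9

Final answer: 9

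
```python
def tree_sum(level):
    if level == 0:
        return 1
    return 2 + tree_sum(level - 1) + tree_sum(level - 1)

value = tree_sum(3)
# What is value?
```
Call trace (a repeated sub-call is expanded the first time; later identical calls just restate its return value):
tree_sum(level=3)
  tree_sum(level=2)
    tree_sum(level=1)
      tree_sum(level=0)
      -> return 1
      tree_sum(level=0)
      -> return 1
    -> return 4
    tree_sum(level=1) -> return 4  (same call as traced above)
  -> return 10
  tree_sum(level=2) -> return 10  (same call as traced above)
-> return 22

Final answer: 22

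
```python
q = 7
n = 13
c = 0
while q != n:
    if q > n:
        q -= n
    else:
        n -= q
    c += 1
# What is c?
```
Trace:
  q=7
  q=7, n=13
  q=7, n=13, c=0
  q=7, n=6, c=1
  q=1, n=6, c=2
  q=1, n=5, c=3
  q=1, n=4, c=4
  q=1, n=3, c=5
  q=1, n=2, c=6
  q=1, n=1, c=7

Final answer: 7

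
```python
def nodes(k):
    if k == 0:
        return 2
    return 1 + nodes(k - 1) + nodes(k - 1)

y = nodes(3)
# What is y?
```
Call trace (a repeated sub-call is expanded the first time; later identical calls just restate its return value):
nodes(k=3)
  nodes(k=2)
    nodes(k=1)
      nodes(k=0)
      -> return 2
      nodes(k=0)
      -> return 2
    -> return 5
    nodes(k=1) -> return 5  (same call as traced above)
  -> return 11
  nodes(k=2) -> return 11  (same call as traced above)
-> return 23

Final answer: 23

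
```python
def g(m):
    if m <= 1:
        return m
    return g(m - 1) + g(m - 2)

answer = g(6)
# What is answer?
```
Call trace (a repeated sub-call is expanded the first time; later identical calls just restate its return value):
g(m=6)
  g(m=5)
    g(m=4)
      g(m=3)
        g(m=2)
          g(m=1)
          -> return 1
          g(m=0)
          -> return 0
        -> return 1
        g(m=1)
        -> return 1
      -> return 2
      g(m=2) -> return 1  (same call as traced above)
    -> return 3
    g(m=3) -> return 2  (same call as traced above)
  -> return 5
  g(m=4) -> return 3  (same call as traced above)
-> return 8

Final answer: 8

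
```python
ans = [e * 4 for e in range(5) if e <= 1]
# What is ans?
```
Trace:
  e=0
  e=1
  e=2
  e=3
  e=4
  ans=[0, 4]

Final answer: [0, 4]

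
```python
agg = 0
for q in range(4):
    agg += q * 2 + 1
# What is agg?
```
Trace:
  agg=0
  agg=1, q=0
  agg=4, q=1
  agg=9, q=2
  agg=16, q=3

Final answer: 16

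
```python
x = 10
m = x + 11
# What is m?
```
Trace:
  x=10
  x=10, m=21

Final answer: 21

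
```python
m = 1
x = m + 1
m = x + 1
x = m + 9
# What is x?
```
Trace:
  m=1
  m=1, x=2
  m=3, x=2
  m=3, x=12

Final answer: 12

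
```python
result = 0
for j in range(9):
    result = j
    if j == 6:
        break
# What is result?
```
Trace:
  result=0
  result=0, j=0
  result=1, j=1
  result=2, j=2
  result=3, j=3
  result=4, j=4
  result=5, j=5
  result=6, j=6

Final answer: 6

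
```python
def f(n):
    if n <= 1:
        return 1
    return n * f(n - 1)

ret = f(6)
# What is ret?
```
Call trace:
f(n=6)
  f(n=5)
    f(n=4)
      f(n=3)
        f(n=2)
          f(n=1)
          -> return 1
        -> return 2
      -> return 6
    -> return 24
  -> return 120
-> return 720

Final answer: 720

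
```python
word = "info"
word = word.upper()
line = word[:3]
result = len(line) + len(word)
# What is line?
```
Trace:
  word='info'
  word='INFO'
  word='INFO', line='INF'
  word='INFO', line='INF', result=7

Final answer: 'INF'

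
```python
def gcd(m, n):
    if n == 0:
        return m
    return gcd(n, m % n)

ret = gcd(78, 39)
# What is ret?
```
Call trace:
gcd(m=78, n=39)
  gcd(m=39, n=0)
  -> return 39
-> return 39

Final answer: 39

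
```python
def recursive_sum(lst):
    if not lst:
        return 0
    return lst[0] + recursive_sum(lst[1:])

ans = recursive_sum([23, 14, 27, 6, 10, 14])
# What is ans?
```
Call trace:
recursive_sum(lst=[23, 14, 27, 6, 10, 14])
  recursive_sum(lst=[14, 27, 6, 10, 14])
    recursive_sum(lst=[27, 6, 10, 14])
      recursive_sum(lst=[6, 10, 14])
        recursive_sum(lst=[10, 14])
          recursive_sum(lst=[14])
            recursive_sum(lst=[])
            -> return 0
          -> return 14
        -> return 24
      -> return 30
    -> return 57
  -> return 71
-> return 94

Final answer: 94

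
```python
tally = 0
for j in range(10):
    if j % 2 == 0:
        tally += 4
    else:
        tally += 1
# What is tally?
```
Trace:
  tally=0
  tally=4, j=0
  tally=5, j=1
  tally=9, j=2
  tally=10, j=3
  tally=14, j=4
  tally=15, j=5
  tally=19, j=6
  tally=20, j=7
  tally=24, j=8
  tally=25, j=9

Final answer: 25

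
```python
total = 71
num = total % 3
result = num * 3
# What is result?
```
Trace:
  total=71
  total=71, num=2
  total=71, num=2, result=6

Final answer: 6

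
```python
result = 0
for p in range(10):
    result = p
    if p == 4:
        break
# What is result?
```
Trace:
  result=0
  result=0, p=0
  result=1, p=1
  result=2, p=2
  result=3, p=3
  result=4, p=4

Final answer: 4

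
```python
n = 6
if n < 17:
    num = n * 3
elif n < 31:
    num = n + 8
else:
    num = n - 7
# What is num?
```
Trace:
  n=6
  n=6, num=18

Final answer: 18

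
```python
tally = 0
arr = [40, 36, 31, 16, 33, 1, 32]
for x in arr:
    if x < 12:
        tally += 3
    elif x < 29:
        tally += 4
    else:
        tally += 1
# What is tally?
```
Trace:
  tally=0
  tally=1, x=40
  tally=2, x=36
  tally=3, x=31
  tally=7, x=16
  tally=8, x=33
  tally=11, x=1
  tally=12, x=32

Final answer: 12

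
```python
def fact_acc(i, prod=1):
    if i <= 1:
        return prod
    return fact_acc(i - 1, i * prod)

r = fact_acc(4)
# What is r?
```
Call trace:
fact_acc(i=4, prod=1)
  fact_acc(i=3, prod=4)
    fact_acc(i=2, prod=12)
      fact_acc(i=1, prod=24)
      -> return 24
    -> return 24
  -> return 24
-> return 24

Final answer: 24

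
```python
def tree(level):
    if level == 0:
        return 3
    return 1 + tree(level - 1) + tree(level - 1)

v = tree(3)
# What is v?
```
Call trace (a repeated sub-call is expanded the first time; later identical calls just restate its return value):
tree(level=3)
  tree(level=2)
    tree(level=1)
      tree(level=0)
      -> return 3
      tree(level=0)
      -> return 3
    -> return 7
    tree(level=1) -> return 7  (same call as traced above)
  -> return 15
  tree(level=2) -> return 15  (same call as traced above)
-> return 31

Final answer: 31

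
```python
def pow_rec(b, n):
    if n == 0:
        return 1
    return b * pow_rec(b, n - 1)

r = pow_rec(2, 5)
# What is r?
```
Call trace:
pow_rec(b=2, n=5)
  pow_rec(b=2, n=4)
    pow_rec(b=2, n=3)
      pow_rec(b=2, n=2)
        pow_rec(b=2, n=1)
          pow_rec(b=2, n=0)
          -> return 1
        -> return 2
      -> return 4
    -> return 8
  -> return 16
-> return 32

Final answer: 32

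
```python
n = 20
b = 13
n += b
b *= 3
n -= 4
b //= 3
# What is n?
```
Trace:
  n=20
  n=20, b=13
  n=33, b=13
  n=33, b=39
  n=29, b=39
  n=29, b=13

Final answer: 29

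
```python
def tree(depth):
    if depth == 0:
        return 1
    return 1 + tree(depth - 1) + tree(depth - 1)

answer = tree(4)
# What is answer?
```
Call trace (a repeated sub-call is expanded the first time; later identical calls just restate its return value):
tree(depth=4)
  tree(depth=3)
    tree(depth=2)
      tree(depth=1)
        tree(depth=0)
        -> return 1
        tree(depth=0)
        -> return 1
      -> return 3
      tree(depth=1) -> return 3  (same call as traced above)
    -> return 7
    tree(depth=2) -> return 7  (same call as traced above)
  -> return 15
  tree(depth=3) -> return 15  (same call as traced above)
-> return 31

Final answer: 31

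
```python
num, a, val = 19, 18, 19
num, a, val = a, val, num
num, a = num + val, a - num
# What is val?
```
Trace:
  num=19, a=18, val=19
  num=18, a=19, val=19
  num=37, a=1, val=19

Final answer: 19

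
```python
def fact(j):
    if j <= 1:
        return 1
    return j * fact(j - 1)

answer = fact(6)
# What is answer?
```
Call trace:
fact(j=6)
  fact(j=5)
    fact(j=4)
      fact(j=3)
        fact(j=2)
          fact(j=1)
          -> return 1
        -> return 2
      -> return 6
    -> return 24
  -> return 120
-> return 720

Final answer: 720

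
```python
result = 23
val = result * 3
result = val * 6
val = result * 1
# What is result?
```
Trace:
  result=23
  result=23, val=69
  result=414, val=69
  result=414, val=414

Final answer: 414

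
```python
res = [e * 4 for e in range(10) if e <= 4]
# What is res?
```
Trace:
  e=0
  e=1
  e=2
  e=3
  e=4
  e=5
  e=6
  e=7
  e=8
  e=9
  res=[0, 4, 8, 12, 16]

Final answer: [0, 4, 8, 12, 16]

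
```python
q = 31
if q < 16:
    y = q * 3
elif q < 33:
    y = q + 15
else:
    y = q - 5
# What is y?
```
Trace:
  q=31
  q=31, y=46

Final answer: 46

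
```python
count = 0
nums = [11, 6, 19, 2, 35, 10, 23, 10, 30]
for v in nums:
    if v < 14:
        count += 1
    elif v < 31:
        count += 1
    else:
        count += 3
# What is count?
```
Trace:
  count=0
  count=1, v=11
  count=2, v=6
  count=3, v=19
  count=4, v=2
  count=7, v=35
  count=8, v=10
  count=9, v=23
  count=10, v=10
  count=11, v=30

Final answer: 11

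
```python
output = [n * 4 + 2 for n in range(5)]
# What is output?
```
Trace:
  n=0
  n=1
  n=2
  n=3
  n=4
  output=[2, 6, 10, 14, 18]

Final answer: [2, 6, 10, 14, 18]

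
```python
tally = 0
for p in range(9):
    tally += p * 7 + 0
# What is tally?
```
Trace:
  tally=0
  tally=0, p=0
  tally=7, p=1
  tally=21, p=2
  tally=42, p=3
  tally=70, p=4
  tally=105, p=5
  tally=147, p=6
  tally=196, p=7
  tally=252, p=8

Final answer: 252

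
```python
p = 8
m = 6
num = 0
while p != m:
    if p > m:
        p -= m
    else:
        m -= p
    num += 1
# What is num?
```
Trace:
  p=8
  p=8, m=6
  p=8, m=6, num=0
  p=2, m=6, num=1
  p=2, m=4, num=2
  p=2, m=2, num=3

Final answer: 3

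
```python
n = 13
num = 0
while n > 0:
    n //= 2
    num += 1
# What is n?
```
Trace:
  n=13
  n=13, num=0
  n=6, num=1
  n=3, num=2
  n=1, num=3
  n=0, num=4

Final answer: 0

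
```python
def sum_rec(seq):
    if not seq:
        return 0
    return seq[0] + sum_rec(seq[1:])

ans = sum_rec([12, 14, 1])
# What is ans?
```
Call trace:
sum_rec(seq=[12, 14, 1])
  sum_rec(seq=[14, 1])
    sum_rec(seq=[1])
      sum_rec(seq=[])
      -> return 0
    -> return 1
  -> return 15
-> return 27

Final answer: 27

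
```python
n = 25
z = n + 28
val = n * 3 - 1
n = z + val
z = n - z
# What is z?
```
Trace:
  n=25
  n=25, z=53
  n=25, z=53, val=74
  n=127, z=53, val=74
  n=127, z=74, val=74

Final answer: 74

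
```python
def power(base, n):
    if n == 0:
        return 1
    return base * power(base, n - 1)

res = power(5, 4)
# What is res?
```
Call trace:
power(base=5, n=4)
  power(base=5, n=3)
    power(base=5, n=2)
      power(base=5, n=1)
        power(base=5, n=0)
        -> return 1
      -> return 5
    -> return 25
  -> return 125
-> return 625

Final answer: 625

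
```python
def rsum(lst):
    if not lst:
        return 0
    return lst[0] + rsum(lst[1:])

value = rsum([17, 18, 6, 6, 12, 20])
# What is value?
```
Call trace:
rsum(lst=[17, 18, 6, 6, 12, 20])
  rsum(lst=[18, 6, 6, 12, 20])
    rsum(lst=[6, 6, 12, 20])
      rsum(lst=[6, 12, 20])
        rsum(lst=[12, 20])
          rsum(lst=[20])
            rsum(lst=[])
            -> return 0
          -> return 20
        -> return 32
      -> return 38
    -> return 44
  -> return 62
-> return 79

Final answer: 79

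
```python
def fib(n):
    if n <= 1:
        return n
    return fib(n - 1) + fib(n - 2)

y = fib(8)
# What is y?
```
Call trace (a repeated sub-call is expanded the first time; later identical calls just restate its return value):
fib(n=8)
  fib(n=7)
    fib(n=6)
      fib(n=5)
        fib(n=4)
          fib(n=3)
            fib(n=2)
              fib(n=1)
              -> return 1
              fib(n=0)
              -> return 0
            -> return 1
            fib(n=1)
            -> return 1
          -> return 2
          fib(n=2) -> return 1  (same call as traced above)
        -> return 3
        fib(n=3) -> return 2  (same call as traced above)
      -> return 5
      fib(n=4) -> return 3  (same call as traced above)
    -> return 8
    fib(n=5) -> return 5  (same call as traced above)
  -> return 13
  fib(n=6) -> return 8  (same call as traced above)
-> return 21

Final answer: 21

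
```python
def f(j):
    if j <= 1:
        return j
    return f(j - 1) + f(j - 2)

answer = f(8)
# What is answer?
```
Call trace (a repeated sub-call is expanded the first time; later identical calls just restate its return value):
f(j=8)
  f(j=7)
    f(j=6)
      f(j=5)
        f(j=4)
          f(j=3)
            f(j=2)
              f(j=1)
              -> return 1
              f(j=0)
              -> return 0
            -> return 1
            f(j=1)
            -> return 1
          -> return 2
          f(j=2) -> return 1  (same call as traced above)
        -> return 3
        f(j=3) -> return 2  (same call as traced above)
      -> return 5
      f(j=4) -> return 3  (same call as traced above)
    -> return 8
    f(j=5) -> return 5  (same call as traced above)
  -> return 13
  f(j=6) -> return 8  (same call as traced above)
-> return 21

Final answer: 21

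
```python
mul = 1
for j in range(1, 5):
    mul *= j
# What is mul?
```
Trace:
  mul=1
  mul=1, j=1
  mul=2, j=2
  mul=6, j=3
  mul=24, j=4

Final answer: 24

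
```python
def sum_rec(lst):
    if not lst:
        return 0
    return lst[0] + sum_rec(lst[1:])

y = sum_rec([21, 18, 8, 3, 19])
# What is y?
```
Call trace:
sum_rec(lst=[21, 18, 8, 3, 19])
  sum_rec(lst=[18, 8, 3, 19])
    sum_rec(lst=[8, 3, 19])
      sum_rec(lst=[3, 19])
        sum_rec(lst=[19])
          sum_rec(lst=[])
          -> return 0
        -> return 19
      -> return 22
    -> return 30
  -> return 48
-> return 69

Final answer: 69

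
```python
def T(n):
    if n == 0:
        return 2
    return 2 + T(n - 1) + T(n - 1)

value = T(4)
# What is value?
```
Call trace (a repeated sub-call is expanded the first time; later identical calls just restate its return value):
T(n=4)
  T(n=3)
    T(n=2)
      T(n=1)
        T(n=0)
        -> return 2
        T(n=0)
        -> return 2
      -> return 6
      T(n=1) -> return 6  (same call as traced above)
    -> return 14
    T(n=2) -> return 14  (same call as traced above)
  -> return 30
  T(n=3) -> return 30  (same call as traced above)
-> return 62

Final answer: 62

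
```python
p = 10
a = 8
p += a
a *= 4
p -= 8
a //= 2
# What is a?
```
Trace:
  p=10
  p=10, a=8
  p=18, a=8
  p=18, a=32
  p=10, a=32
  p=10, a=16

Final answer: 16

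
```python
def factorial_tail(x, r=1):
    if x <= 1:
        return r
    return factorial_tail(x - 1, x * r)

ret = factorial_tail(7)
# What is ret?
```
Call trace:
factorial_tail(x=7, r=1)
  factorial_tail(x=6, r=7)
    factorial_tail(x=5, r=42)
      factorial_tail(x=4, r=210)
        factorial_tail(x=3, r=840)
          factorial_tail(x=2, r=2520)
            factorial_tail(x=1, r=5040)
            -> return 5040
          -> return 5040
        -> return 5040
      -> return 5040
    -> return 5040
  -> return 5040
-> return 5040

Final answer: 5040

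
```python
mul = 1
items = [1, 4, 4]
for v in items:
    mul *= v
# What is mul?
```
Trace:
  mul=1
  mul=1, v=1
  mul=4, v=4
  mul=16, v=4

Final answer: 16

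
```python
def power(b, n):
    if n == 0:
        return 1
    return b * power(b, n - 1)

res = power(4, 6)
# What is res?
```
Call trace:
power(b=4, n=6)
  power(b=4, n=5)
    power(b=4, n=4)
      power(b=4, n=3)
        power(b=4, n=2)
          power(b=4, n=1)
            power(b=4, n=0)
            -> return 1
          -> return 4
        -> return 16
      -> return 64
    -> return 256
  -> return 1024
-> return 4096

Final answer: 4096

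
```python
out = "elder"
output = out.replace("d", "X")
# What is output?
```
Trace:
  out='elder'
  out='elder', output='elXer'

Final answer: 'elXer'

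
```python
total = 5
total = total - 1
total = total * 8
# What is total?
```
Trace:
  total=5
  total=4
  total=32

Final answer: 32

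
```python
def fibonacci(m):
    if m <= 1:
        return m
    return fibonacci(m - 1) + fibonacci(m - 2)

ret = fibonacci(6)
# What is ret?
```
Call trace (a repeated sub-call is expanded the first time; later identical calls just restate its return value):
fibonacci(m=6)
  fibonacci(m=5)
    fibonacci(m=4)
      fibonacci(m=3)
        fibonacci(m=2)
          fibonacci(m=1)
          -> return 1
          fibonacci(m=0)
          -> return 0
        -> return 1
        fibonacci(m=1)
        -> return 1
      -> return 2
      fibonacci(m=2) -> return 1  (same call as traced above)
    -> return 3
    fibonacci(m=3) -> return 2  (same call as traced above)
  -> return 5
  fibonacci(m=4) -> return 3  (same call as traced above)
-> return 8

Final answer: 8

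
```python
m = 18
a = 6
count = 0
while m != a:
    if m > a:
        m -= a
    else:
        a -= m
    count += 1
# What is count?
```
Trace:
  m=18
  m=18, a=6
  m=18, a=6, count=0
  m=12, a=6, count=1
  m=6, a=6, count=2

Final answer: 2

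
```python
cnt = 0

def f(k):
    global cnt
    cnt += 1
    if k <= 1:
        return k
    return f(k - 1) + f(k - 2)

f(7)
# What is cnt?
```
Call trace (a repeated sub-call is expanded the first time; later identical calls just restate its return value):
f(k=7)
  f(k=6)
    f(k=5)
      f(k=4)
        f(k=3)
          f(k=2)
            f(k=1)
            -> return 1
            f(k=0)
            -> return 0
          -> return 1
          f(k=1)
          -> return 1
        -> return 2
        f(k=2) -> return 1  (same call as traced above)
      -> return 3
      f(k=3) -> return 2  (same call as traced above)
    -> return 5
    f(k=4) -> return 3  (same call as traced above)
  -> return 8
  f(k=5) -> return 5  (same call as traced above)
-> return 13

cnt is incremented once per call, so count the calls in each subtree. Let C(k) = number of calls made by f(k).
C(0) = C(1) = 1 (base case, no recursion); C(k) = 1 + C(k - 1) + C(k - 2) otherwise.
C(2) = 1 + C(1) + C(0) = 1 + 1 + 1 = 3
C(3) = 1 + C(2) + C(1) = 1 + 3 + 1 = 5
C(4) = 1 + C(3) + C(2) = 1 + 5 + 3 = 9
C(5) = 1 + C(4) + C(3) = 1 + 9 + 5 = 15
C(6) = 1 + C(5) + C(4) = 1 + 15 + 9 = 25
C(7) = 1 + C(6) + C(5) = 1 + 25 + 15 = 41
cnt = C(7) = 41

Final answer: 41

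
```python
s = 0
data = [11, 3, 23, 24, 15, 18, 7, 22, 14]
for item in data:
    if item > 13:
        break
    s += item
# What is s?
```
Trace:
  s=0
  s=11, item=11
  s=14, item=3
  s=14, item=23

Final answer: 14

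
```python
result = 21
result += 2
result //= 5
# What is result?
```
Trace:
  result=21
  result=23
  result=4

Final answer: 4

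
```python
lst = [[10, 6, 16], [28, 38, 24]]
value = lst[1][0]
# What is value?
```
Trace:
  lst=[[10, 6, 16], [28, 38, 24]]
  lst=[[10, 6, 16], [28, 38, 24]], value=28

Final answer: 28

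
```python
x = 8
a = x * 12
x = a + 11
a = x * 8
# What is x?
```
Trace:
  x=8
  x=8, a=96
  x=107, a=96
  x=107, a=856

Final answer: 107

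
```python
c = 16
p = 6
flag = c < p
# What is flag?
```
Trace:
  c=16
  c=16, p=6
  c=16, p=6, flag=False

Final answer: False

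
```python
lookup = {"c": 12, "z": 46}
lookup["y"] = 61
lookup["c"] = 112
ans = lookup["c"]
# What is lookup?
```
Trace:
  lookup={'c': 12, 'z': 46}
  lookup={'c': 12, 'z': 46, 'y': 61}
  lookup={'c': 112, 'z': 46, 'y': 61}
  lookup={'c': 112, 'z': 46, 'y': 61}, ans=112

Final answer: {'c': 112, 'z': 46, 'y': 61}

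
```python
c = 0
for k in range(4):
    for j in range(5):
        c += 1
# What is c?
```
Trace:
  c=0
  c=1, k=0, j=0
  c=2, k=0, j=1
  c=3, k=0, j=2
  c=4, k=0, j=3
  c=5, k=0, j=4
  c=6, k=1, j=0
  c=7, k=1, j=1
  c=8, k=1, j=2
  c=9, k=1, j=3
  c=10, k=1, j=4
  c=11, k=2, j=0
  c=12, k=2, j=1
  c=13, k=2, j=2
  c=14, k=2, j=3
  c=15, k=2, j=4
  c=16, k=3, j=0
  c=17, k=3, j=1
  c=18, k=3, j=2
  c=19, k=3, j=3
  c=20, k=3, j=4

Final answer: 20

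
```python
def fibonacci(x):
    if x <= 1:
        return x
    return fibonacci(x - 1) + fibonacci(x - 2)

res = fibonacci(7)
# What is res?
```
Call trace (a repeated sub-call is expanded the first time; later identical calls just restate its return value):
fibonacci(x=7)
  fibonacci(x=6)
    fibonacci(x=5)
      fibonacci(x=4)
        fibonacci(x=3)
          fibonacci(x=2)
            fibonacci(x=1)
            -> return 1
            fibonacci(x=0)
            -> return 0
          -> return 1
          fibonacci(x=1)
          -> return 1
        -> return 2
        fibonacci(x=2) -> return 1  (same call as traced above)
      -> return 3
      fibonacci(x=3) -> return 2  (same call as traced above)
    -> return 5
    fibonacci(x=4) -> return 3  (same call as traced above)
  -> return 8
  fibonacci(x=5) -> return 5  (same call as traced above)
-> return 13

Final answer: 13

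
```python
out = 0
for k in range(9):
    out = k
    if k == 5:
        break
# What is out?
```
Trace:
  out=0
  out=0, k=0
  out=1, k=1
  out=2, k=2
  out=3, k=3
  out=4, k=4
  out=5, k=5

Final answer: 5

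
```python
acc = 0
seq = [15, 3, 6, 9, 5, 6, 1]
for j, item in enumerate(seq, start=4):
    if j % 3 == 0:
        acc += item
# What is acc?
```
Trace:
  acc=0
  acc=0, j=4, item=15
  acc=0, j=5, item=3
  acc=6, j=6, item=6
  acc=6, j=7, item=9
  acc=6, j=8, item=5
  acc=12, j=9, item=6
  acc=12, j=10, item=1

Final answer: 12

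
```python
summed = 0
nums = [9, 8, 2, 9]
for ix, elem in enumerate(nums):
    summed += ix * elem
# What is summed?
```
Trace:
  summed=0
  summed=0, ix=0, elem=9
  summed=8, ix=1, elem=8
  summed=12, ix=2, elem=2
  summed=39, ix=3, elem=9

Final answer: 39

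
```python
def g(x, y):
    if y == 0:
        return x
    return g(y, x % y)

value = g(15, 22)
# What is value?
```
Call trace:
g(x=15, y=22)
  g(x=22, y=15)
    g(x=15, y=7)
      g(x=7, y=1)
        g(x=1, y=0)
        -> return 1
      -> return 1
    -> return 1
  -> return 1
-> return 1

Final answer: 1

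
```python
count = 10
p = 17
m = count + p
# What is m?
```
Trace:
  count=10
  count=10, p=17
  count=10, p=17, m=27

Final answer: 27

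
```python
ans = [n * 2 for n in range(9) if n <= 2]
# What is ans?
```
Trace:
  n=0
  n=1
  n=2
  n=3
  n=4
  n=5
  n=6
  n=7
  n=8
  ans=[0, 2, 4]

Final answer: [0, 2, 4]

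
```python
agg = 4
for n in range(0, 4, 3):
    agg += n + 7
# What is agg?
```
Trace:
  agg=4
  agg=11, n=0
  agg=21, n=3

Final answer: 21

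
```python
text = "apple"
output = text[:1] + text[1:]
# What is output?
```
Trace:
  text='apple'
  text='apple', output='apple'

Final answer: 'apple'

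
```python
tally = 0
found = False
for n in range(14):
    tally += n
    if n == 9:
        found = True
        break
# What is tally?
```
Trace:
  tally=0
  tally=0, found=False
  tally=0, found=False, n=0
  tally=1, found=False, n=1
  tally=3, found=False, n=2
  tally=6, found=False, n=3
  tally=10, found=False, n=4
  tally=15, found=False, n=5
  tally=21, found=False, n=6
  tally=28, found=False, n=7
  tally=36, found=False, n=8
  tally=45, found=True, n=9

Final answer: 45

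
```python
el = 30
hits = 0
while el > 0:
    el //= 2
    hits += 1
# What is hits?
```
Trace:
  el=30
  el=30, hits=0
  el=15, hits=1
  el=7, hits=2
  el=3, hits=3
  el=1, hits=4
  el=0, hits=5

Final answer: 5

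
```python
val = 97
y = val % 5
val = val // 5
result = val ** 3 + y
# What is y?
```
Trace:
  val=97
  val=97, y=2
  val=19, y=2
  val=19, y=2, result=6861

Final answer: 2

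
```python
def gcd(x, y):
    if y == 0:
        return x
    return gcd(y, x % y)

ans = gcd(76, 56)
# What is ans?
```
Call trace:
gcd(x=76, y=56)
  gcd(x=56, y=20)
    gcd(x=20, y=16)
      gcd(x=16, y=4)
        gcd(x=4, y=0)
        -> return 4
      -> return 4
    -> return 4
  -> return 4
-> return 4

Final answer: 4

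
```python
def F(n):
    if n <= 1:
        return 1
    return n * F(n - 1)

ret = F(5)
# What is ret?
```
Call trace:
F(n=5)
  F(n=4)
    F(n=3)
      F(n=2)
        F(n=1)
        -> return 1
      -> return 2
    -> return 6
  -> return 24
-> return 120

Final answer: 120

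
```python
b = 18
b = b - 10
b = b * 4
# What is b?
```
Trace:
  b=18
  b=8
  b=32

Final answer: 32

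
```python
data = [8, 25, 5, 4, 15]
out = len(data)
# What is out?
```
Trace:
  data=[8, 25, 5, 4, 15]
  data=[8, 25, 5, 4, 15], out=5

Final answer: 5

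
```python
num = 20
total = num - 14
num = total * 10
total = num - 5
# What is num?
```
Trace:
  num=20
  num=20, total=6
  num=60, total=6
  num=60, total=55

Final answer: 60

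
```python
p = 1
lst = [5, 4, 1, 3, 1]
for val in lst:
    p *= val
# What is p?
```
Trace:
  p=1
  p=5, val=5
  p=20, val=4
  p=20, val=1
  p=60, val=3
  p=60, val=1

Final answer: 60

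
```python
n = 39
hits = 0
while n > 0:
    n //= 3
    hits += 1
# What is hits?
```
Trace:
  n=39
  n=39, hits=0
  n=13, hits=1
  n=4, hits=2
  n=1, hits=3
  n=0, hits=4

Final answer: 4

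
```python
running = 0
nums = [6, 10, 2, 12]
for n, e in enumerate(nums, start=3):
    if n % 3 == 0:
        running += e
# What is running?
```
Trace:
  running=0
  running=6, n=3, e=6
  running=6, n=4, e=10
  running=6, n=5, e=2
  running=18, n=6, e=12

Final answer: 18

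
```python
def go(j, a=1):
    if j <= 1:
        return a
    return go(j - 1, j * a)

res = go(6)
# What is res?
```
Call trace:
go(j=6, a=1)
  go(j=5, a=6)
    go(j=4, a=30)
      go(j=3, a=120)
        go(j=2, a=360)
          go(j=1, a=720)
          -> return 720
        -> return 720
      -> return 720
    -> return 720
  -> return 720
-> return 720

Final answer: 720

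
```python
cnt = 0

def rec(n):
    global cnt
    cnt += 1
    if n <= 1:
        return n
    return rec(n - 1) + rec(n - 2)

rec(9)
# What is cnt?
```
Call trace (a repeated sub-call is expanded the first time; later identical calls just restate its return value):
rec(n=9)
  rec(n=8)
    rec(n=7)
      rec(n=6)
        rec(n=5)
          rec(n=4)
            rec(n=3)
              rec(n=2)
                rec(n=1)
                -> return 1
                rec(n=0)
                -> return 0
              -> return 1
              rec(n=1)
              -> return 1
            -> return 2
            rec(n=2) -> return 1  (same call as traced above)
          -> return 3
          rec(n=3) -> return 2  (same call as traced above)
        -> return 5
        rec(n=4) -> return 3  (same call as traced above)
      -> return 8
      rec(n=5) -> return 5  (same call as traced above)
    -> return 13
    rec(n=6) -> return 8  (same call as traced above)
  -> return 21
  rec(n=7) -> return 13  (same call as traced above)
-> return 34

cnt is incremented once per call, so count the calls in each subtree. Let C(n) = number of calls made by rec(n).
C(0) = C(1) = 1 (base case, no recursion); C(n) = 1 + C(n - 1) + C(n - 2) otherwise.
C(2) = 1 + C(1) + C(0) = 1 + 1 + 1 = 3
C(3) = 1 + C(2) + C(1) = 1 + 3 + 1 = 5
C(4) = 1 + C(3) + C(2) = 1 + 5 + 3 = 9
C(5) = 1 + C(4) + C(3) = 1 + 9 + 5 = 15
C(6) = 1 + C(5) + C(4) = 1 + 15 + 9 = 25
C(7) = 1 + C(6) + C(5) = 1 + 25 + 15 = 41
C(8) = 1 + C(7) + C(6) = 1 + 41 + 25 = 67
C(9) = 1 + C(8) + C(7) = 1 + 67 + 41 = 109
cnt = C(9) = 109

Final answer: 109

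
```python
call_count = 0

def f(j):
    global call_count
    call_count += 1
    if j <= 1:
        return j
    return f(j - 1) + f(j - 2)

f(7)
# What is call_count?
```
Call trace (a repeated sub-call is expanded the first time; later identical calls just restate its return value):
f(j=7)
  f(j=6)
    f(j=5)
      f(j=4)
        f(j=3)
          f(j=2)
            f(j=1)
            -> return 1
            f(j=0)
            -> return 0
          -> return 1
          f(j=1)
          -> return 1
        -> return 2
        f(j=2) -> return 1  (same call as traced above)
      -> return 3
      f(j=3) -> return 2  (same call as traced above)
    -> return 5
    f(j=4) -> return 3  (same call as traced above)
  -> return 8
  f(j=5) -> return 5  (same call as traced above)
-> return 13

call_count is incremented once per call, so count the calls in each subtree. Let C(j) = number of calls made by f(j).
C(0) = C(1) = 1 (base case, no recursion); C(j) = 1 + C(j - 1) + C(j - 2) otherwise.
C(2) = 1 + C(1) + C(0) = 1 + 1 + 1 = 3
C(3) = 1 + C(2) + C(1) = 1 + 3 + 1 = 5
C(4) = 1 + C(3) + C(2) = 1 + 5 + 3 = 9
C(5) = 1 + C(4) + C(3) = 1 + 9 + 5 = 15
C(6) = 1 + C(5) + C(4) = 1 + 15 + 9 = 25
C(7) = 1 + C(6) + C(5) = 1 + 25 + 15 = 41
call_count = C(7) = 41

Final answer: 41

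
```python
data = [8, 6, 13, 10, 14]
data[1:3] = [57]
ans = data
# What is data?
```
Trace:
  data=[8, 6, 13, 10, 14]
  data=[8, 57, 10, 14]
  data=[8, 57, 10, 14], ans=[8, 57, 10, 14]

Final answer: [8, 57, 10, 14]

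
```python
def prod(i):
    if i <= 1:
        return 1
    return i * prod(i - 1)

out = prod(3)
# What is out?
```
Call trace:
prod(i=3)
  prod(i=2)
    prod(i=1)
    -> return 1
  -> return 2
-> return 6

Final answer: 6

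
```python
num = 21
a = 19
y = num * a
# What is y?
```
Trace:
  num=21
  num=21, a=19
  num=21, a=19, y=399

Final answer: 399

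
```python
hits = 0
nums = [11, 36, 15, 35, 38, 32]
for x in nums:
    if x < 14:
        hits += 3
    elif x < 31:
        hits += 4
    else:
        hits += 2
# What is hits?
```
Trace:
  hits=0
  hits=3, x=11
  hits=5, x=36
  hits=9, x=15
  hits=11, x=35
  hits=13, x=38
  hits=15, x=32

Final answer: 15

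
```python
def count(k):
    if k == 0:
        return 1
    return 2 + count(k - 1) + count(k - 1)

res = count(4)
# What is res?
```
Call trace (a repeated sub-call is expanded the first time; later identical calls just restate its return value):
count(k=4)
  count(k=3)
    count(k=2)
      count(k=1)
        count(k=0)
        -> return 1
        count(k=0)
        -> return 1
      -> return 4
      count(k=1) -> return 4  (same call as traced above)
    -> return 10
    count(k=2) -> return 10  (same call as traced above)
  -> return 22
  count(k=3) -> return 22  (same call as traced above)
-> return 46

Final answer: 46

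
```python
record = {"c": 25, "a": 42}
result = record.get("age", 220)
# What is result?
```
Trace:
  record={'c': 25, 'a': 42}
  record={'c': 25, 'a': 42}, result=220

Final answer: 220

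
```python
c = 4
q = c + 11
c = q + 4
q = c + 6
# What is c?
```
Trace:
  c=4
  c=4, q=15
  c=19, q=15
  c=19, q=25

Final answer: 19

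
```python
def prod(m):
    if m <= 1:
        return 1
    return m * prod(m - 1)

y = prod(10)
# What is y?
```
Call trace:
prod(m=10)
  prod(m=9)
    prod(m=8)
      prod(m=7)
        prod(m=6)
          prod(m=5)
            prod(m=4)
              prod(m=3)
                prod(m=2)
                  prod(m=1)
                  -> return 1
                -> return 2
              -> return 6
            -> return 24
          -> return 120
        -> return 720
      -> return 5040
    -> return 40320
  -> return 362880
-> return 3628800

Final answer: 3628800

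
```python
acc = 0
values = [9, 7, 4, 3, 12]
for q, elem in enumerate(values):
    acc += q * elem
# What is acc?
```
Trace:
  acc=0
  acc=0, q=0, elem=9
  acc=7, q=1, elem=7
  acc=15, q=2, elem=4
  acc=24, q=3, elem=3
  acc=72, q=4, elem=12

Final answer: 72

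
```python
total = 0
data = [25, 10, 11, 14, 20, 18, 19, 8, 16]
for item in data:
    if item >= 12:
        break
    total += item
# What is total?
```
Trace:
  total=0
  total=0, item=25

Final answer: 0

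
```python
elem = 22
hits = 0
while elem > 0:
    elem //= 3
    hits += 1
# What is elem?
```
Trace:
  elem=22
  elem=22, hits=0
  elem=7, hits=1
  elem=2, hits=2
  elem=0, hits=3

Final answer: 0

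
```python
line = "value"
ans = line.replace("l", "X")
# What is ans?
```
Trace:
  line='value'
  line='value', ans='vaXue'

Final answer: 'vaXue'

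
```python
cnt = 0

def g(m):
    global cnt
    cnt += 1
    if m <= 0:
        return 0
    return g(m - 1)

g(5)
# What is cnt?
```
Call trace:
g(m=5)
  g(m=4)
    g(m=3)
      g(m=2)
        g(m=1)
          g(m=0)
          -> return 0
        -> return 0
      -> return 0
    -> return 0
  -> return 0
-> return 0

cnt is incremented once per call. g is entered once for each m = 5, 4, 3, 2, 1, 0 (the m <= 0 call returns without recursing), i.e. 5 + 1 calls.
cnt = 6

Final answer: 6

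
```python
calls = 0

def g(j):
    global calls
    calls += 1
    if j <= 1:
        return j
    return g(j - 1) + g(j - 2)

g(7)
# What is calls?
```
Call trace (a repeated sub-call is expanded the first time; later identical calls just restate its return value):
g(j=7)
  g(j=6)
    g(j=5)
      g(j=4)
        g(j=3)
          g(j=2)
            g(j=1)
            -> return 1
            g(j=0)
            -> return 0
          -> return 1
          g(j=1)
          -> return 1
        -> return 2
        g(j=2) -> return 1  (same call as traced above)
      -> return 3
      g(j=3) -> return 2  (same call as traced above)
    -> return 5
    g(j=4) -> return 3  (same call as traced above)
  -> return 8
  g(j=5) -> return 5  (same call as traced above)
-> return 13

calls is incremented once per call, so count the calls in each subtree. Let C(j) = number of calls made by g(j).
C(0) = C(1) = 1 (base case, no recursion); C(j) = 1 + C(j - 1) + C(j - 2) otherwise.
C(2) = 1 + C(1) + C(0) = 1 + 1 + 1 = 3
C(3) = 1 + C(2) + C(1) = 1 + 3 + 1 = 5
C(4) = 1 + C(3) + C(2) = 1 + 5 + 3 = 9
C(5) = 1 + C(4) + C(3) = 1 + 9 + 5 = 15
C(6) = 1 + C(5) + C(4) = 1 + 15 + 9 = 25
C(7) = 1 + C(6) + C(5) = 1 + 25 + 15 = 41
calls = C(7) = 41

Final answer: 41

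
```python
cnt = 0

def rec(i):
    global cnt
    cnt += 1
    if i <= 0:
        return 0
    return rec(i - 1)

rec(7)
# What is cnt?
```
Call trace:
rec(i=7)
  rec(i=6)
    rec(i=5)
      rec(i=4)
        rec(i=3)
          rec(i=2)
            rec(i=1)
              rec(i=0)
              -> return 0
            -> return 0
          -> return 0
        -> return 0
      -> return 0
    -> return 0
  -> return 0
-> return 0

cnt is incremented once per call. rec is entered once for each i = 7, 6, 5, 4, 3, 2, 1, 0 (the i <= 0 call returns without recursing), i.e. 7 + 1 calls.
cnt = 8

Final answer: 8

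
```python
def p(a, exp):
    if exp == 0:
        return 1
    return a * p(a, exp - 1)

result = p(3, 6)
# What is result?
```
Call trace:
p(a=3, exp=6)
  p(a=3, exp=5)
    p(a=3, exp=4)
      p(a=3, exp=3)
        p(a=3, exp=2)
          p(a=3, exp=1)
            p(a=3, exp=0)
            -> return 1
          -> return 3
        -> return 9
      -> return 27
    -> return 81
  -> return 243
-> return 729

Final answer: 729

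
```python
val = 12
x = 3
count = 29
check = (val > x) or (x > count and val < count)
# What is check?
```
Trace:
  val=12
  val=12, x=3
  val=12, x=3, count=29
  val=12, x=3, count=29, check=True

Final answer: True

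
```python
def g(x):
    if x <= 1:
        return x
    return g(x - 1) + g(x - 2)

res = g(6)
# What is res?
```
Call trace (a repeated sub-call is expanded the first time; later identical calls just restate its return value):
g(x=6)
  g(x=5)
    g(x=4)
      g(x=3)
        g(x=2)
          g(x=1)
          -> return 1
          g(x=0)
          -> return 0
        -> return 1
        g(x=1)
        -> return 1
      -> return 2
      g(x=2) -> return 1  (same call as traced above)
    -> return 3
    g(x=3) -> return 2  (same call as traced above)
  -> return 5
  g(x=4) -> return 3  (same call as traced above)
-> return 8

Final answer: 8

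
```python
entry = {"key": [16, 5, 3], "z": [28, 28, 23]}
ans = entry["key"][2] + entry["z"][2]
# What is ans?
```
Trace:
  entry={'key': [16, 5, 3], 'z': [28, 28, 23]}
  entry={'key': [16, 5, 3], 'z': [28, 28, 23]}, ans=26

Final answer: 26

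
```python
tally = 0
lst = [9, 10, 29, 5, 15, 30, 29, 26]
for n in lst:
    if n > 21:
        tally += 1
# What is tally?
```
Trace:
  tally=0
  tally=0, n=9
  tally=0, n=10
  tally=1, n=29
  tally=1, n=5
  tally=1, n=15
  tally=2, n=30
  tally=3, n=29
  tally=4, n=26

Final answer: 4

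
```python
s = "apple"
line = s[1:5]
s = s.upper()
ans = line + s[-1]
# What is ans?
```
Trace:
  s='apple'
  s='apple', line='pple'
  s='APPLE', line='pple'
  s='APPLE', line='pple', ans='ppleE'

Final answer: 'ppleE'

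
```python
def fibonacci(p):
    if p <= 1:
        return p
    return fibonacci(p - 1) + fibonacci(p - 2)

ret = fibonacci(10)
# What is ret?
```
Call trace (a repeated sub-call is expanded the first time; later identical calls just restate its return value):
fibonacci(p=10)
  fibonacci(p=9)
    fibonacci(p=8)
      fibonacci(p=7)
        fibonacci(p=6)
          fibonacci(p=5)
            fibonacci(p=4)
              fibonacci(p=3)
                fibonacci(p=2)
                  fibonacci(p=1)
                  -> return 1
                  fibonacci(p=0)
                  -> return 0
                -> return 1
                fibonacci(p=1)
                -> return 1
              -> return 2
              fibonacci(p=2) -> return 1  (same call as traced above)
            -> return 3
            fibonacci(p=3) -> return 2  (same call as traced above)
          -> return 5
          fibonacci(p=4) -> return 3  (same call as traced above)
        -> return 8
        fibonacci(p=5) -> return 5  (same call as traced above)
      -> return 13
      fibonacci(p=6) -> return 8  (same call as traced above)
    -> return 21
    fibonacci(p=7) -> return 13  (same call as traced above)
  -> return 34
  fibonacci(p=8) -> return 21  (same call as traced above)
-> return 55

Final answer: 55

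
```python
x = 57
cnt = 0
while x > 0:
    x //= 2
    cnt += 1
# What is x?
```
Trace:
  x=57
  x=57, cnt=0
  x=28, cnt=1
  x=14, cnt=2
  x=7, cnt=3
  x=3, cnt=4
  x=1, cnt=5
  x=0, cnt=6

Final answer: 0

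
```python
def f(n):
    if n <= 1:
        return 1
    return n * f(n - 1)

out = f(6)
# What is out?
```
Call trace:
f(n=6)
  f(n=5)
    f(n=4)
      f(n=3)
        f(n=2)
          f(n=1)
          -> return 1
        -> return 2
      -> return 6
    -> return 24
  -> return 120
-> return 720

Final answer: 720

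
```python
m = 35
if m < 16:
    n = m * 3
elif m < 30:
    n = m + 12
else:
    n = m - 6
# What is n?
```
Trace:
  m=35
  m=35, n=29

Final answer: 29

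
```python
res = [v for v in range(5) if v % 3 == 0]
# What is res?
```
Trace:
  v=0
  v=1
  v=2
  v=3
  v=4
  res=[0, 3]

Final answer: [0, 3]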